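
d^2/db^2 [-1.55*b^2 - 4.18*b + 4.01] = -3.10000000000000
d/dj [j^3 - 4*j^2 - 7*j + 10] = 3*j^2 - 8*j - 7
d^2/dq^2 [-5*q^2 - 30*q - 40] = -10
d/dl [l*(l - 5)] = 2*l - 5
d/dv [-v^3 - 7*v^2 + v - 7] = -3*v^2 - 14*v + 1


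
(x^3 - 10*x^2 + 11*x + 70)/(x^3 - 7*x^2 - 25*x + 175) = (x + 2)/(x + 5)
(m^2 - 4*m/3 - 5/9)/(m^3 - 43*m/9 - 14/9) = (3*m - 5)/(3*m^2 - m - 14)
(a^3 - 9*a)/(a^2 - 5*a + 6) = a*(a + 3)/(a - 2)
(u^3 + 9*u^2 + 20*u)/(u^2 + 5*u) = u + 4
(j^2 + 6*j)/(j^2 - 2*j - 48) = j/(j - 8)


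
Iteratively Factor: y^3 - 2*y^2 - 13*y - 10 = (y + 2)*(y^2 - 4*y - 5) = (y + 1)*(y + 2)*(y - 5)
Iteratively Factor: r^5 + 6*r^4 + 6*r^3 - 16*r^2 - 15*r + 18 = (r - 1)*(r^4 + 7*r^3 + 13*r^2 - 3*r - 18) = (r - 1)*(r + 2)*(r^3 + 5*r^2 + 3*r - 9) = (r - 1)*(r + 2)*(r + 3)*(r^2 + 2*r - 3) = (r - 1)*(r + 2)*(r + 3)^2*(r - 1)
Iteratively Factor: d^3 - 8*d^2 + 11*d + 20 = (d + 1)*(d^2 - 9*d + 20) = (d - 5)*(d + 1)*(d - 4)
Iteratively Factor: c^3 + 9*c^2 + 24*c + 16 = (c + 4)*(c^2 + 5*c + 4) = (c + 4)^2*(c + 1)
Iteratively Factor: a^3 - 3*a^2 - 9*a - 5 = (a + 1)*(a^2 - 4*a - 5) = (a + 1)^2*(a - 5)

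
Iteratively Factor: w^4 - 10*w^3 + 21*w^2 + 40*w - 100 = (w - 5)*(w^3 - 5*w^2 - 4*w + 20) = (w - 5)*(w - 2)*(w^2 - 3*w - 10) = (w - 5)*(w - 2)*(w + 2)*(w - 5)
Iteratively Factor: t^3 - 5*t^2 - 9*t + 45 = (t - 5)*(t^2 - 9) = (t - 5)*(t - 3)*(t + 3)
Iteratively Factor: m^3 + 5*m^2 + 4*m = (m)*(m^2 + 5*m + 4) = m*(m + 1)*(m + 4)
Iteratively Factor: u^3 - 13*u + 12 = (u - 1)*(u^2 + u - 12) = (u - 1)*(u + 4)*(u - 3)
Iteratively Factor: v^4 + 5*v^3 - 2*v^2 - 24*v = (v + 3)*(v^3 + 2*v^2 - 8*v) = (v + 3)*(v + 4)*(v^2 - 2*v) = v*(v + 3)*(v + 4)*(v - 2)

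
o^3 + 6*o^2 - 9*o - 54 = (o - 3)*(o + 3)*(o + 6)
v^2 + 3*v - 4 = (v - 1)*(v + 4)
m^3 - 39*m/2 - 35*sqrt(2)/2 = (m - 7*sqrt(2)/2)*(m + sqrt(2))*(m + 5*sqrt(2)/2)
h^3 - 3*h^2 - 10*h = h*(h - 5)*(h + 2)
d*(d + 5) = d^2 + 5*d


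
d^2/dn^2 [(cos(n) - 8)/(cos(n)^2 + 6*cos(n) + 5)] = (-9*(1 - cos(2*n))^2*cos(n)/4 + 19*(1 - cos(2*n))^2/2 - 901*cos(n)/2 + 93*cos(2*n) + 42*cos(3*n) + cos(5*n)/2 - 501)/((cos(n) + 1)^3*(cos(n) + 5)^3)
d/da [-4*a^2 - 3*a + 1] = -8*a - 3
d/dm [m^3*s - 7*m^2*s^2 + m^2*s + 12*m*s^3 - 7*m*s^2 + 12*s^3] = s*(3*m^2 - 14*m*s + 2*m + 12*s^2 - 7*s)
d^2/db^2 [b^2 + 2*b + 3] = 2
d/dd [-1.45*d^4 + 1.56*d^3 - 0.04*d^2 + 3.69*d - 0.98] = -5.8*d^3 + 4.68*d^2 - 0.08*d + 3.69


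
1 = 1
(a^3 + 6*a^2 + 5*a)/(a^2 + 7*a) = (a^2 + 6*a + 5)/(a + 7)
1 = 1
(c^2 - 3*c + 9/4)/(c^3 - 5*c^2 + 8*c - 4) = (c^2 - 3*c + 9/4)/(c^3 - 5*c^2 + 8*c - 4)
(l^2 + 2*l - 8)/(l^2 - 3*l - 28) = (l - 2)/(l - 7)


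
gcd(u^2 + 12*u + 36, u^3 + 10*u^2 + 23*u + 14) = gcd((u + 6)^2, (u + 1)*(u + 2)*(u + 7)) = 1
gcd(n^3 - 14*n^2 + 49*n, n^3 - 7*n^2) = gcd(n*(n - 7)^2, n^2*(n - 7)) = n^2 - 7*n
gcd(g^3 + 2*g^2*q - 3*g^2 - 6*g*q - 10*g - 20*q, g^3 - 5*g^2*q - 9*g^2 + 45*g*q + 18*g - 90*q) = 1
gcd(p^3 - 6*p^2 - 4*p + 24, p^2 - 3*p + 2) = p - 2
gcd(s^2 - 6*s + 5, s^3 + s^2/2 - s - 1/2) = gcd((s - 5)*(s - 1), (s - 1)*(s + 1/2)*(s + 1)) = s - 1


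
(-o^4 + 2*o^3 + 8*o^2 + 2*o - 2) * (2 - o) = o^5 - 4*o^4 - 4*o^3 + 14*o^2 + 6*o - 4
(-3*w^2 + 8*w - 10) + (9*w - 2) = -3*w^2 + 17*w - 12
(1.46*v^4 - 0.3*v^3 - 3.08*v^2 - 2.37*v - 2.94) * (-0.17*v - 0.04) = -0.2482*v^5 - 0.0074*v^4 + 0.5356*v^3 + 0.5261*v^2 + 0.5946*v + 0.1176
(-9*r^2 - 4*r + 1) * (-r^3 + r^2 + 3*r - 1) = 9*r^5 - 5*r^4 - 32*r^3 - 2*r^2 + 7*r - 1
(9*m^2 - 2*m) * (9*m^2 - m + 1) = 81*m^4 - 27*m^3 + 11*m^2 - 2*m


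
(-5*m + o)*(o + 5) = -5*m*o - 25*m + o^2 + 5*o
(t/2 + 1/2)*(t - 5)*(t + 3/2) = t^3/2 - 5*t^2/4 - 11*t/2 - 15/4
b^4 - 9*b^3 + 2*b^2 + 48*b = b*(b - 8)*(b - 3)*(b + 2)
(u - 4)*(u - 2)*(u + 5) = u^3 - u^2 - 22*u + 40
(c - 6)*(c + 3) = c^2 - 3*c - 18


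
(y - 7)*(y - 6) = y^2 - 13*y + 42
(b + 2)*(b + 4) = b^2 + 6*b + 8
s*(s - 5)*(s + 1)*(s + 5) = s^4 + s^3 - 25*s^2 - 25*s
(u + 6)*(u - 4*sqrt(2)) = u^2 - 4*sqrt(2)*u + 6*u - 24*sqrt(2)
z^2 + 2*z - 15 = (z - 3)*(z + 5)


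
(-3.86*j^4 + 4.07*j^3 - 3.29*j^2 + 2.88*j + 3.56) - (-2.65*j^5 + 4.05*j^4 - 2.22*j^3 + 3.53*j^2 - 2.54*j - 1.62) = 2.65*j^5 - 7.91*j^4 + 6.29*j^3 - 6.82*j^2 + 5.42*j + 5.18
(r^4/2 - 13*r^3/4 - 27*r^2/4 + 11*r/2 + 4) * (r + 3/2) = r^5/2 - 5*r^4/2 - 93*r^3/8 - 37*r^2/8 + 49*r/4 + 6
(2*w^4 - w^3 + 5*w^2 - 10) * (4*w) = 8*w^5 - 4*w^4 + 20*w^3 - 40*w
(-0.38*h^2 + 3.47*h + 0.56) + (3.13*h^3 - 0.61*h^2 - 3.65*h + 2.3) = 3.13*h^3 - 0.99*h^2 - 0.18*h + 2.86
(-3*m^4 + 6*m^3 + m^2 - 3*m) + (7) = -3*m^4 + 6*m^3 + m^2 - 3*m + 7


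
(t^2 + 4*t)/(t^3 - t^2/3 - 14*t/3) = 3*(t + 4)/(3*t^2 - t - 14)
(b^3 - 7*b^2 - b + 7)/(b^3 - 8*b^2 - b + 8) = (b - 7)/(b - 8)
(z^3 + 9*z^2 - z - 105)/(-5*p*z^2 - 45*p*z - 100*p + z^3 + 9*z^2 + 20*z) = (z^2 + 4*z - 21)/(-5*p*z - 20*p + z^2 + 4*z)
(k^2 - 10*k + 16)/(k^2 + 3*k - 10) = (k - 8)/(k + 5)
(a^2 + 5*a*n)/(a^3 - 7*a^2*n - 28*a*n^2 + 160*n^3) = a/(a^2 - 12*a*n + 32*n^2)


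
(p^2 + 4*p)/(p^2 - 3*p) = (p + 4)/(p - 3)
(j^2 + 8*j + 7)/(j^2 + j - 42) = (j + 1)/(j - 6)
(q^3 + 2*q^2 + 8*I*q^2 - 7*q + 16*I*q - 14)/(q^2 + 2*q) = q + 8*I - 7/q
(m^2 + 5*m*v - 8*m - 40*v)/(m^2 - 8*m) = (m + 5*v)/m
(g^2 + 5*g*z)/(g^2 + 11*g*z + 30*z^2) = g/(g + 6*z)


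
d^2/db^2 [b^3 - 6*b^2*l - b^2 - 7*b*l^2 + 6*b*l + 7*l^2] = 6*b - 12*l - 2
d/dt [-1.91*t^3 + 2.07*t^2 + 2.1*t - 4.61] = -5.73*t^2 + 4.14*t + 2.1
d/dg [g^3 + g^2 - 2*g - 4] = 3*g^2 + 2*g - 2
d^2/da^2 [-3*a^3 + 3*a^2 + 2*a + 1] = 6 - 18*a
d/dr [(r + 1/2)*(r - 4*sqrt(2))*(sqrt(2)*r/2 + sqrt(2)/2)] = 3*sqrt(2)*r^2/2 - 8*r + 3*sqrt(2)*r/2 - 6 + sqrt(2)/4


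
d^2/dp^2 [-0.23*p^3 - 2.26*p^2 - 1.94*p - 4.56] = -1.38*p - 4.52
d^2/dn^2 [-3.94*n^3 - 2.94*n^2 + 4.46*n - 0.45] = -23.64*n - 5.88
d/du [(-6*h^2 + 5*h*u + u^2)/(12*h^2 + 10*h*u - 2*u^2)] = 5*h*(6*h^2 + u^2)/(36*h^4 + 60*h^3*u + 13*h^2*u^2 - 10*h*u^3 + u^4)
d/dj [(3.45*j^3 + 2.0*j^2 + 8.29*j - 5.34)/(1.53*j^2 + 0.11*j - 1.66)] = (5.2785*j^4 + 0.758999999999999*j^3 - 29.6447*j^2 + 9.7004*j - 13.174)/(2.3409*j^4 + 0.3366*j^3 - 5.0675*j^2 - 0.3652*j + 2.7556)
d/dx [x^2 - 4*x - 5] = 2*x - 4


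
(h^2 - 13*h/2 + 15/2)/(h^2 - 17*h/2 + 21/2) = (h - 5)/(h - 7)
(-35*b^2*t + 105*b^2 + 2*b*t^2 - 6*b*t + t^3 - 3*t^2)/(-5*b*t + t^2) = 7*b - 21*b/t + t - 3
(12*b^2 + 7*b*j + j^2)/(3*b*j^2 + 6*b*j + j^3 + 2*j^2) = (4*b + j)/(j*(j + 2))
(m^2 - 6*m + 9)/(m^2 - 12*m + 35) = (m^2 - 6*m + 9)/(m^2 - 12*m + 35)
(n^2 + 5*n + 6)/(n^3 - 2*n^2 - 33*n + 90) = (n^2 + 5*n + 6)/(n^3 - 2*n^2 - 33*n + 90)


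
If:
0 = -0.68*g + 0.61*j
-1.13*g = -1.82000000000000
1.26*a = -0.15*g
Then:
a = -0.19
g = 1.61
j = 1.80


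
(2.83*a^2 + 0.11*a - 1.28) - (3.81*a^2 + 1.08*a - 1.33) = -0.98*a^2 - 0.97*a + 0.05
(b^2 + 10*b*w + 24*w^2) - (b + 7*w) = b^2 + 10*b*w - b + 24*w^2 - 7*w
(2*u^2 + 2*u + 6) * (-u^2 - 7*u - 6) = -2*u^4 - 16*u^3 - 32*u^2 - 54*u - 36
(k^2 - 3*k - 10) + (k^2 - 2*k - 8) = 2*k^2 - 5*k - 18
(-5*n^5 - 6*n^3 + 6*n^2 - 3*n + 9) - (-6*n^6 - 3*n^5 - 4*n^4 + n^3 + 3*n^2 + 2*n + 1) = 6*n^6 - 2*n^5 + 4*n^4 - 7*n^3 + 3*n^2 - 5*n + 8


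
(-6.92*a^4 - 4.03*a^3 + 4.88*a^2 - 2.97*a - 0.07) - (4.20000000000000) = -6.92*a^4 - 4.03*a^3 + 4.88*a^2 - 2.97*a - 4.27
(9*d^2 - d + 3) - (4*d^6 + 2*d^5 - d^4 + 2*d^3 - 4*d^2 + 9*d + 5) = -4*d^6 - 2*d^5 + d^4 - 2*d^3 + 13*d^2 - 10*d - 2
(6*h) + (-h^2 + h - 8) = -h^2 + 7*h - 8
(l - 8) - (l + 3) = -11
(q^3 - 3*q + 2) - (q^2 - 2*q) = q^3 - q^2 - q + 2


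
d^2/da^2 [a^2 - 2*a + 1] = 2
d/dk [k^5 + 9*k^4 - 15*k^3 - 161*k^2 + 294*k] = 5*k^4 + 36*k^3 - 45*k^2 - 322*k + 294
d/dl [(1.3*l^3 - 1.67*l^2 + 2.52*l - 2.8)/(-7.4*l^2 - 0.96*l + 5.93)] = (-9.62*l^4 - 2.496*l^3 + 43.3782*l^2 - 61.2462*l + 12.2556)/(54.76*l^4 + 14.208*l^3 - 86.8424*l^2 - 11.3856*l + 35.1649)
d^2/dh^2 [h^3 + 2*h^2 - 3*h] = 6*h + 4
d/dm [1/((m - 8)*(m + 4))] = 2*(2 - m)/(m^4 - 8*m^3 - 48*m^2 + 256*m + 1024)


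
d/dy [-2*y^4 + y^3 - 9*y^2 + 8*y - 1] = -8*y^3 + 3*y^2 - 18*y + 8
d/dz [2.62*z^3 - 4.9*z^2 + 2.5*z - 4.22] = 7.86*z^2 - 9.8*z + 2.5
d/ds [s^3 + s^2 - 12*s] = 3*s^2 + 2*s - 12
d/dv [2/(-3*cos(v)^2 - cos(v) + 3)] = -2*(6*cos(v) + 1)*sin(v)/(3*sin(v)^2 - cos(v))^2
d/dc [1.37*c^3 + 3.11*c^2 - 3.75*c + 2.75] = 4.11*c^2 + 6.22*c - 3.75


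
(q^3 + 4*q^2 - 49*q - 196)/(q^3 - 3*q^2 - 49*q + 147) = (q + 4)/(q - 3)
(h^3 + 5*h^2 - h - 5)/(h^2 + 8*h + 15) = (h^2 - 1)/(h + 3)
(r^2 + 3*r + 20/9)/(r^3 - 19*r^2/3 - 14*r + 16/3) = (9*r^2 + 27*r + 20)/(3*(3*r^3 - 19*r^2 - 42*r + 16))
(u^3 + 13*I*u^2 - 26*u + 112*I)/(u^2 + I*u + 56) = (u^2 + 5*I*u + 14)/(u - 7*I)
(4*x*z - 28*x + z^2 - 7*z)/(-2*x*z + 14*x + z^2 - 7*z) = (-4*x - z)/(2*x - z)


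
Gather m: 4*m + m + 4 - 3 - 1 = 5*m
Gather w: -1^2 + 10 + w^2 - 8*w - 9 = w^2 - 8*w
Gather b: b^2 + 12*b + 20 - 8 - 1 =b^2 + 12*b + 11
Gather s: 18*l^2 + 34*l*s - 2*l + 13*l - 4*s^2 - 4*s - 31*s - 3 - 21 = 18*l^2 + 11*l - 4*s^2 + s*(34*l - 35) - 24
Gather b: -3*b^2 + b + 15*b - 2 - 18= -3*b^2 + 16*b - 20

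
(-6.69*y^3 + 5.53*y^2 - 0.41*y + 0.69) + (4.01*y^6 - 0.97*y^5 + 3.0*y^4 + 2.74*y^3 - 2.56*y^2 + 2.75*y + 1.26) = 4.01*y^6 - 0.97*y^5 + 3.0*y^4 - 3.95*y^3 + 2.97*y^2 + 2.34*y + 1.95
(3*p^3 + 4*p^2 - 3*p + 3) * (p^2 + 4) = 3*p^5 + 4*p^4 + 9*p^3 + 19*p^2 - 12*p + 12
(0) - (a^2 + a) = -a^2 - a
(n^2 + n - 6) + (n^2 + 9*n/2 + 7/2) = 2*n^2 + 11*n/2 - 5/2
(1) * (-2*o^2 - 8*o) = -2*o^2 - 8*o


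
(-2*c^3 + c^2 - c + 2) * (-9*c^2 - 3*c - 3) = 18*c^5 - 3*c^4 + 12*c^3 - 18*c^2 - 3*c - 6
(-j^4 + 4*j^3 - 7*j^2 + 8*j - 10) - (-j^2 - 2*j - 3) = -j^4 + 4*j^3 - 6*j^2 + 10*j - 7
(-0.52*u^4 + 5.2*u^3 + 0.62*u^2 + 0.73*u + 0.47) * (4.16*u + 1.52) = -2.1632*u^5 + 20.8416*u^4 + 10.4832*u^3 + 3.9792*u^2 + 3.0648*u + 0.7144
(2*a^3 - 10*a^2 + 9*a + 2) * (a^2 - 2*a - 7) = 2*a^5 - 14*a^4 + 15*a^3 + 54*a^2 - 67*a - 14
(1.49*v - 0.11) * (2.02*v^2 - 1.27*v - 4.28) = 3.0098*v^3 - 2.1145*v^2 - 6.2375*v + 0.4708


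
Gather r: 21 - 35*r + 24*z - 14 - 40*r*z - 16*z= r*(-40*z - 35) + 8*z + 7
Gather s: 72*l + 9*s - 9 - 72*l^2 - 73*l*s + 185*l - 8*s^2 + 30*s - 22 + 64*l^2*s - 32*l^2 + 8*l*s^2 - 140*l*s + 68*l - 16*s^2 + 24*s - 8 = -104*l^2 + 325*l + s^2*(8*l - 24) + s*(64*l^2 - 213*l + 63) - 39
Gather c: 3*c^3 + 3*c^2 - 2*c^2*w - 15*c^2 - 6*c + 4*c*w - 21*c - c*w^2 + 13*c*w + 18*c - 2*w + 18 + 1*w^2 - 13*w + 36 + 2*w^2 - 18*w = 3*c^3 + c^2*(-2*w - 12) + c*(-w^2 + 17*w - 9) + 3*w^2 - 33*w + 54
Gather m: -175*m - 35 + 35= -175*m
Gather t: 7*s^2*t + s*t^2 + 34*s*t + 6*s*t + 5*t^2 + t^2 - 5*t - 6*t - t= t^2*(s + 6) + t*(7*s^2 + 40*s - 12)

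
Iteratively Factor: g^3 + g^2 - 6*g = (g)*(g^2 + g - 6) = g*(g + 3)*(g - 2)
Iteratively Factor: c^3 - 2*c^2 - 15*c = (c + 3)*(c^2 - 5*c) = c*(c + 3)*(c - 5)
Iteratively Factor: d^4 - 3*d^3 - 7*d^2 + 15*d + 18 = (d - 3)*(d^3 - 7*d - 6) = (d - 3)*(d + 1)*(d^2 - d - 6) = (d - 3)^2*(d + 1)*(d + 2)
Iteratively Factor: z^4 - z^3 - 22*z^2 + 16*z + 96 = (z + 2)*(z^3 - 3*z^2 - 16*z + 48) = (z + 2)*(z + 4)*(z^2 - 7*z + 12) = (z - 3)*(z + 2)*(z + 4)*(z - 4)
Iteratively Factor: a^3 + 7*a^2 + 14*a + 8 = (a + 4)*(a^2 + 3*a + 2) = (a + 2)*(a + 4)*(a + 1)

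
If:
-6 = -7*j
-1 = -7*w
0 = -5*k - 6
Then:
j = 6/7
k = -6/5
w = 1/7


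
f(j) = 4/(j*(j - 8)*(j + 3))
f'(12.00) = 0.00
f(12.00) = 0.01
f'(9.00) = -0.04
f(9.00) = 0.04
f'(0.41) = 0.98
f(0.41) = -0.38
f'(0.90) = 0.20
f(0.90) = -0.16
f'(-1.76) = -0.03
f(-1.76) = 0.19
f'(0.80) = 0.25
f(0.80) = -0.18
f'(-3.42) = -0.67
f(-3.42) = -0.24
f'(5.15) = -0.00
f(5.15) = -0.03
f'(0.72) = 0.31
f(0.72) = -0.21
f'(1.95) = 0.04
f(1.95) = -0.07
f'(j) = -4/(j*(j - 8)*(j + 3)^2) - 4/(j*(j - 8)^2*(j + 3)) - 4/(j^2*(j - 8)*(j + 3))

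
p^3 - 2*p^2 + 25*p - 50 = (p - 2)*(p - 5*I)*(p + 5*I)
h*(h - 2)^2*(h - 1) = h^4 - 5*h^3 + 8*h^2 - 4*h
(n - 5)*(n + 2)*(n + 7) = n^3 + 4*n^2 - 31*n - 70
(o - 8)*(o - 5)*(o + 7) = o^3 - 6*o^2 - 51*o + 280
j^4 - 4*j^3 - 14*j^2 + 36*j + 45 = (j - 5)*(j - 3)*(j + 1)*(j + 3)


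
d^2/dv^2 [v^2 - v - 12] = 2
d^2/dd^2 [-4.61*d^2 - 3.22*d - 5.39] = -9.22000000000000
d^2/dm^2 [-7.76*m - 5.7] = 0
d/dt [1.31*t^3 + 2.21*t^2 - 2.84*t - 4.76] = 3.93*t^2 + 4.42*t - 2.84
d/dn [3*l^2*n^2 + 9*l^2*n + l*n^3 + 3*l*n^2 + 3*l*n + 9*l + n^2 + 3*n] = 6*l^2*n + 9*l^2 + 3*l*n^2 + 6*l*n + 3*l + 2*n + 3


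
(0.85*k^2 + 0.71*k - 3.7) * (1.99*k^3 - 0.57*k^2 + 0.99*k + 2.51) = 1.6915*k^5 + 0.9284*k^4 - 6.9262*k^3 + 4.9454*k^2 - 1.8809*k - 9.287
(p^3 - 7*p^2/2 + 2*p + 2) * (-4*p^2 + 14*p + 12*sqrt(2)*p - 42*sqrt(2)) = -4*p^5 + 12*sqrt(2)*p^4 + 28*p^4 - 84*sqrt(2)*p^3 - 57*p^3 + 20*p^2 + 171*sqrt(2)*p^2 - 60*sqrt(2)*p + 28*p - 84*sqrt(2)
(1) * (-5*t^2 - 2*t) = -5*t^2 - 2*t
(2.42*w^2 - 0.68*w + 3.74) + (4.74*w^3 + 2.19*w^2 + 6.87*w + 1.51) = 4.74*w^3 + 4.61*w^2 + 6.19*w + 5.25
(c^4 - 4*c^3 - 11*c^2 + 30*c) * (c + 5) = c^5 + c^4 - 31*c^3 - 25*c^2 + 150*c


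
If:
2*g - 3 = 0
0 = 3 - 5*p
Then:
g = 3/2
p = 3/5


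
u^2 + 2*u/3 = u*(u + 2/3)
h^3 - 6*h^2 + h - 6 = (h - 6)*(h - I)*(h + I)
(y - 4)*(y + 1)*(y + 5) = y^3 + 2*y^2 - 19*y - 20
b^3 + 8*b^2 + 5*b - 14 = (b - 1)*(b + 2)*(b + 7)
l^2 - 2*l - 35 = (l - 7)*(l + 5)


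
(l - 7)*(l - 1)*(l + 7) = l^3 - l^2 - 49*l + 49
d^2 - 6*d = d*(d - 6)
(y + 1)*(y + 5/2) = y^2 + 7*y/2 + 5/2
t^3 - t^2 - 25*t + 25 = (t - 5)*(t - 1)*(t + 5)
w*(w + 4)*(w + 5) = w^3 + 9*w^2 + 20*w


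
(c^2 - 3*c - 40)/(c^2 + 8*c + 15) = (c - 8)/(c + 3)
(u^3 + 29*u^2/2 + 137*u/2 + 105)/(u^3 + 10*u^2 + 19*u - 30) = (u + 7/2)/(u - 1)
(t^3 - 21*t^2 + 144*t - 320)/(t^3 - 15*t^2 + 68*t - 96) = (t^2 - 13*t + 40)/(t^2 - 7*t + 12)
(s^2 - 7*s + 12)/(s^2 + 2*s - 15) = (s - 4)/(s + 5)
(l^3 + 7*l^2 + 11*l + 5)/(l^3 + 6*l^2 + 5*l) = (l + 1)/l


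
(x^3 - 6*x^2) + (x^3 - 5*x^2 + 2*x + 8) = 2*x^3 - 11*x^2 + 2*x + 8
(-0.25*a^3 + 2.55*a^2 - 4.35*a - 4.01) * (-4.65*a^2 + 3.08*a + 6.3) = 1.1625*a^5 - 12.6275*a^4 + 26.5065*a^3 + 21.3135*a^2 - 39.7558*a - 25.263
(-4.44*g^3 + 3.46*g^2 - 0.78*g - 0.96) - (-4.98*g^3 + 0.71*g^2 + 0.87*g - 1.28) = 0.54*g^3 + 2.75*g^2 - 1.65*g + 0.32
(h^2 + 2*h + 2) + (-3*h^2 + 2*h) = -2*h^2 + 4*h + 2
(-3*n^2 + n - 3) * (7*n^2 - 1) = -21*n^4 + 7*n^3 - 18*n^2 - n + 3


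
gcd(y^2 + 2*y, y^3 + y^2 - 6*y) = y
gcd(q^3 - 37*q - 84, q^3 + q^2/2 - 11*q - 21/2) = q + 3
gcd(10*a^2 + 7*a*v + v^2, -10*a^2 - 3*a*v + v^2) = 2*a + v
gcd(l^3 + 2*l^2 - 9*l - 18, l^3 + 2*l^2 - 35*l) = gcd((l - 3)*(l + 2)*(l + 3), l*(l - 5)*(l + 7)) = 1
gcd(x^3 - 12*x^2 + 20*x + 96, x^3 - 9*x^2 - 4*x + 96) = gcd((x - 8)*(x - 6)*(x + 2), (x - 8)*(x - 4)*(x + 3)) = x - 8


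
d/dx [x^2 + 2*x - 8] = 2*x + 2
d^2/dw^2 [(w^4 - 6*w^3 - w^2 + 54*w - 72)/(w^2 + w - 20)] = 2*(w^3 + 15*w^2 + 75*w + 13)/(w^3 + 15*w^2 + 75*w + 125)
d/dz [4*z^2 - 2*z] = 8*z - 2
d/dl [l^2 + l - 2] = 2*l + 1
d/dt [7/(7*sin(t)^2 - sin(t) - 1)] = 7*(1 - 14*sin(t))*cos(t)/(-7*sin(t)^2 + sin(t) + 1)^2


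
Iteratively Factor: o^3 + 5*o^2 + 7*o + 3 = (o + 1)*(o^2 + 4*o + 3) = (o + 1)^2*(o + 3)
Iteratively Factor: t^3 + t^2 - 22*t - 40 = (t + 4)*(t^2 - 3*t - 10) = (t + 2)*(t + 4)*(t - 5)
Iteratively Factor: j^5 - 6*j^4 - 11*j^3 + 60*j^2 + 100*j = (j - 5)*(j^4 - j^3 - 16*j^2 - 20*j) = (j - 5)^2*(j^3 + 4*j^2 + 4*j) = (j - 5)^2*(j + 2)*(j^2 + 2*j) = j*(j - 5)^2*(j + 2)*(j + 2)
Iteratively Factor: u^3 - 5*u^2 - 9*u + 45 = (u - 3)*(u^2 - 2*u - 15) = (u - 5)*(u - 3)*(u + 3)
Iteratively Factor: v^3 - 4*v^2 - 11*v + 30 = (v + 3)*(v^2 - 7*v + 10) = (v - 2)*(v + 3)*(v - 5)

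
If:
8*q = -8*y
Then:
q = -y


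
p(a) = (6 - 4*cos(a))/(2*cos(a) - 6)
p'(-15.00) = 0.14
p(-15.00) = -1.20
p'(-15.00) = 0.14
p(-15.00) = -1.20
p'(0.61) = -0.36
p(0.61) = -0.62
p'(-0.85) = 0.41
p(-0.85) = -0.72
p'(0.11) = -0.08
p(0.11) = -0.50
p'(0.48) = -0.31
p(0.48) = -0.58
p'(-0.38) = 0.26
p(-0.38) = -0.55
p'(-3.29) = -0.03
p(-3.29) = -1.25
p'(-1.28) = 0.39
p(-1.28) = -0.89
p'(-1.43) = 0.36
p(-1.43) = -0.95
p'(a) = 2*(6 - 4*cos(a))*sin(a)/(2*cos(a) - 6)^2 + 4*sin(a)/(2*cos(a) - 6)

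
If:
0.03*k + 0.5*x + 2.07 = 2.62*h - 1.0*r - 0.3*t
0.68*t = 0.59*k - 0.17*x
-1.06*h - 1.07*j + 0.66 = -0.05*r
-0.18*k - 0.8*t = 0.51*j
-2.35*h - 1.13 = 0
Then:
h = -0.48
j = 0.945059732867496 - 0.023146743060692*x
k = 0.242307016307954*x - 0.55139084010506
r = -0.495340301498809*x - 3.16976426982707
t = -0.0397630299680985*x - 0.47841264067939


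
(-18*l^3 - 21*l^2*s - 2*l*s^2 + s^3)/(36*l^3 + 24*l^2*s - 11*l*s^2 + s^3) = (3*l + s)/(-6*l + s)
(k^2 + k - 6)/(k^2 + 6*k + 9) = (k - 2)/(k + 3)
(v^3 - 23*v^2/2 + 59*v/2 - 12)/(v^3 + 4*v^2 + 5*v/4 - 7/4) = 2*(v^2 - 11*v + 24)/(2*v^2 + 9*v + 7)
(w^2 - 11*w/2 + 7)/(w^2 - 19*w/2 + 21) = (w - 2)/(w - 6)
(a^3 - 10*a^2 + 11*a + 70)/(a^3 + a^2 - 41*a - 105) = (a^2 - 3*a - 10)/(a^2 + 8*a + 15)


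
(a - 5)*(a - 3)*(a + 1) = a^3 - 7*a^2 + 7*a + 15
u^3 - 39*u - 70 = (u - 7)*(u + 2)*(u + 5)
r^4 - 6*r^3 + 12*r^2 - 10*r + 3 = (r - 3)*(r - 1)^3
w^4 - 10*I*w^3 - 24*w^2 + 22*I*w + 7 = (w - 7*I)*(w - I)^3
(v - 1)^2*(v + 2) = v^3 - 3*v + 2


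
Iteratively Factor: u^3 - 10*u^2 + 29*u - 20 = (u - 4)*(u^2 - 6*u + 5) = (u - 5)*(u - 4)*(u - 1)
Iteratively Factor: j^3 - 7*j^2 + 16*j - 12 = (j - 2)*(j^2 - 5*j + 6) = (j - 2)^2*(j - 3)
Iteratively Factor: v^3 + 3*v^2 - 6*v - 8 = (v + 1)*(v^2 + 2*v - 8) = (v + 1)*(v + 4)*(v - 2)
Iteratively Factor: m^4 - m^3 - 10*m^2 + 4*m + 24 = (m - 2)*(m^3 + m^2 - 8*m - 12) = (m - 2)*(m + 2)*(m^2 - m - 6) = (m - 3)*(m - 2)*(m + 2)*(m + 2)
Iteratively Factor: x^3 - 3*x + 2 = (x + 2)*(x^2 - 2*x + 1) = (x - 1)*(x + 2)*(x - 1)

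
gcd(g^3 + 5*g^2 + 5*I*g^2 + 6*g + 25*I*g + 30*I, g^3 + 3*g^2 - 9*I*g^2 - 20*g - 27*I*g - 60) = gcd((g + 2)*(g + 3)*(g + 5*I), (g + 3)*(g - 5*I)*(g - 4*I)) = g + 3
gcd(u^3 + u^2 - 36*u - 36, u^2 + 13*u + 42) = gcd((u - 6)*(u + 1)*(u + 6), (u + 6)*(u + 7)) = u + 6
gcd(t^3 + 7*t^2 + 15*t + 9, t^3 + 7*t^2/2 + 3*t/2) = t + 3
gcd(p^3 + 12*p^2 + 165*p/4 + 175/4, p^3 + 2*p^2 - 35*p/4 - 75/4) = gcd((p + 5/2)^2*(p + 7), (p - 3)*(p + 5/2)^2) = p^2 + 5*p + 25/4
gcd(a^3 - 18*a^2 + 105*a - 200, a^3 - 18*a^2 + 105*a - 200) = a^3 - 18*a^2 + 105*a - 200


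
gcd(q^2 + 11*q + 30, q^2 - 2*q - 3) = 1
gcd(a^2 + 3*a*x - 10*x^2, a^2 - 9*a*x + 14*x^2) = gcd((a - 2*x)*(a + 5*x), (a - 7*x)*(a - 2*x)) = -a + 2*x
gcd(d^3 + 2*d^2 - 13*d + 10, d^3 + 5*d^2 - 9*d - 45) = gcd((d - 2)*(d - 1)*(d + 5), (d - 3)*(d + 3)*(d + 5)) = d + 5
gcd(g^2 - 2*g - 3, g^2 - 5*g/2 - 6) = 1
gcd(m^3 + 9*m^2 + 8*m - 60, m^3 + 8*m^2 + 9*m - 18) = m + 6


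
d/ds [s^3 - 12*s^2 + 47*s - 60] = 3*s^2 - 24*s + 47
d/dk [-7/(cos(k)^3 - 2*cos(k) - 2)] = 7*(2 - 3*cos(k)^2)*sin(k)/(-cos(k)^3 + 2*cos(k) + 2)^2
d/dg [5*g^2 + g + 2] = 10*g + 1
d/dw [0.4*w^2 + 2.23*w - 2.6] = 0.8*w + 2.23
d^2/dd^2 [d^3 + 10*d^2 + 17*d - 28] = 6*d + 20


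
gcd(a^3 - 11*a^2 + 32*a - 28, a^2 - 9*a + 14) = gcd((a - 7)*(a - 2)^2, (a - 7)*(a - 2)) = a^2 - 9*a + 14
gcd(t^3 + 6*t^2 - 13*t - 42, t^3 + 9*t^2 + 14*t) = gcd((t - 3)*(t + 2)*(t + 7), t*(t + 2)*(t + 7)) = t^2 + 9*t + 14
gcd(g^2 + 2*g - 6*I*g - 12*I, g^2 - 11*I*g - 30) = g - 6*I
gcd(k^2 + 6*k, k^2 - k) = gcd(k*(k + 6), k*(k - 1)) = k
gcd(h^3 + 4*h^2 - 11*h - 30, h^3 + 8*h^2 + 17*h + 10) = h^2 + 7*h + 10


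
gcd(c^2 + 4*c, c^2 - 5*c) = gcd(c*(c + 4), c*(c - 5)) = c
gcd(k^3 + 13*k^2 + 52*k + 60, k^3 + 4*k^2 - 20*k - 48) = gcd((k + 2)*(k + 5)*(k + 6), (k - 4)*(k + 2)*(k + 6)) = k^2 + 8*k + 12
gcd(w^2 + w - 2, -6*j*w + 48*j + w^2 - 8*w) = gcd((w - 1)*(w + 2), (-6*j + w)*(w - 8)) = 1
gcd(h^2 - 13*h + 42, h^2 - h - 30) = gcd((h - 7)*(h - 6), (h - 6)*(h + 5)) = h - 6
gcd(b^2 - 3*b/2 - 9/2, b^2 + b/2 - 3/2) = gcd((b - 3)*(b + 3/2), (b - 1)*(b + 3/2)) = b + 3/2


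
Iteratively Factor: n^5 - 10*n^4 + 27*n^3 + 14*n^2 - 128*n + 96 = (n - 1)*(n^4 - 9*n^3 + 18*n^2 + 32*n - 96) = (n - 4)*(n - 1)*(n^3 - 5*n^2 - 2*n + 24) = (n - 4)*(n - 3)*(n - 1)*(n^2 - 2*n - 8) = (n - 4)^2*(n - 3)*(n - 1)*(n + 2)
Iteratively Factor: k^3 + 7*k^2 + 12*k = (k + 3)*(k^2 + 4*k) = k*(k + 3)*(k + 4)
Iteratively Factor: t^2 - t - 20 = (t - 5)*(t + 4)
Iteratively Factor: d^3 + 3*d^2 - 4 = (d - 1)*(d^2 + 4*d + 4) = (d - 1)*(d + 2)*(d + 2)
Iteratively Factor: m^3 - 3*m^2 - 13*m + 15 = (m - 1)*(m^2 - 2*m - 15) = (m - 1)*(m + 3)*(m - 5)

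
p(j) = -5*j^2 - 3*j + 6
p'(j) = -10*j - 3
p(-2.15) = -10.66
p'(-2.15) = 18.50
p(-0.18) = 6.38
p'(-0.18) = -1.20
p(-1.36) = 0.83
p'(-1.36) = 10.60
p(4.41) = -104.47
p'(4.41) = -47.10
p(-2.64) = -20.93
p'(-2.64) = 23.40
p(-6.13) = -163.49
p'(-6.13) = 58.30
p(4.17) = -93.45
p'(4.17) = -44.70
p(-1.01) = 3.93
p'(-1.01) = 7.10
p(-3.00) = -30.00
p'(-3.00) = 27.00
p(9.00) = -426.00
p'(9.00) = -93.00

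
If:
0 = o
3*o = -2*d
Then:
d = 0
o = 0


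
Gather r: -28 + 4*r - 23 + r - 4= 5*r - 55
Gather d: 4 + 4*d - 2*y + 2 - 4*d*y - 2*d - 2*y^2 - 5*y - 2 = d*(2 - 4*y) - 2*y^2 - 7*y + 4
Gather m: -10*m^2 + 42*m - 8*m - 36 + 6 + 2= -10*m^2 + 34*m - 28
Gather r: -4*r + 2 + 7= 9 - 4*r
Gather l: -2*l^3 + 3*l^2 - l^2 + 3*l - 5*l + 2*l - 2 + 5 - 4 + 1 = -2*l^3 + 2*l^2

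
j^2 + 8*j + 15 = (j + 3)*(j + 5)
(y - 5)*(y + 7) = y^2 + 2*y - 35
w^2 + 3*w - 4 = (w - 1)*(w + 4)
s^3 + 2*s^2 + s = s*(s + 1)^2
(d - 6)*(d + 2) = d^2 - 4*d - 12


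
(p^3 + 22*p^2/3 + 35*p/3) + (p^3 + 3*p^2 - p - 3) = 2*p^3 + 31*p^2/3 + 32*p/3 - 3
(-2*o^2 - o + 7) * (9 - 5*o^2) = 10*o^4 + 5*o^3 - 53*o^2 - 9*o + 63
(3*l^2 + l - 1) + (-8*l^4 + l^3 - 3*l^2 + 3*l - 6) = -8*l^4 + l^3 + 4*l - 7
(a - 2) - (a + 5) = -7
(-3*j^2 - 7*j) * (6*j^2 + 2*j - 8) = -18*j^4 - 48*j^3 + 10*j^2 + 56*j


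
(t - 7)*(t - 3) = t^2 - 10*t + 21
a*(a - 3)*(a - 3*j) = a^3 - 3*a^2*j - 3*a^2 + 9*a*j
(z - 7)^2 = z^2 - 14*z + 49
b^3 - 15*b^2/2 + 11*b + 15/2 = (b - 5)*(b - 3)*(b + 1/2)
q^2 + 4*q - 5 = (q - 1)*(q + 5)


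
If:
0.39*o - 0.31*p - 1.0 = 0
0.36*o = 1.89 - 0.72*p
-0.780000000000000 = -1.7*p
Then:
No Solution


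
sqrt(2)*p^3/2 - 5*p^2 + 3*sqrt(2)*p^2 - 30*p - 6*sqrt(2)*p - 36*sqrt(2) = (p + 6)*(p - 6*sqrt(2))*(sqrt(2)*p/2 + 1)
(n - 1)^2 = n^2 - 2*n + 1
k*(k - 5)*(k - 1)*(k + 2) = k^4 - 4*k^3 - 7*k^2 + 10*k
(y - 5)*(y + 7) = y^2 + 2*y - 35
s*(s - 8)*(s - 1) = s^3 - 9*s^2 + 8*s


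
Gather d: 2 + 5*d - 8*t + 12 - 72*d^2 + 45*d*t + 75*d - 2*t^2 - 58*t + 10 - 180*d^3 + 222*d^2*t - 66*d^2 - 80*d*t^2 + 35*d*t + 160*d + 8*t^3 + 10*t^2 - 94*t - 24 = -180*d^3 + d^2*(222*t - 138) + d*(-80*t^2 + 80*t + 240) + 8*t^3 + 8*t^2 - 160*t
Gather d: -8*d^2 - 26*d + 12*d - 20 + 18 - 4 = -8*d^2 - 14*d - 6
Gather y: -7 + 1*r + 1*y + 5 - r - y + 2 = 0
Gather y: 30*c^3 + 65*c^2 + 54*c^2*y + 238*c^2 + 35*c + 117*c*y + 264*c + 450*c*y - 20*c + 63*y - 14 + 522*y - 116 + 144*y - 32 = 30*c^3 + 303*c^2 + 279*c + y*(54*c^2 + 567*c + 729) - 162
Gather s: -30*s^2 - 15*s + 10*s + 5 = -30*s^2 - 5*s + 5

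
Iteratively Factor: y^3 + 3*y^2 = (y)*(y^2 + 3*y) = y*(y + 3)*(y)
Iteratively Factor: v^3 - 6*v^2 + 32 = (v + 2)*(v^2 - 8*v + 16) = (v - 4)*(v + 2)*(v - 4)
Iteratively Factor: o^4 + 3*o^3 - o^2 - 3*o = (o + 3)*(o^3 - o) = o*(o + 3)*(o^2 - 1) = o*(o + 1)*(o + 3)*(o - 1)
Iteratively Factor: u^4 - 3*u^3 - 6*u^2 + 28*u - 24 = (u + 3)*(u^3 - 6*u^2 + 12*u - 8) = (u - 2)*(u + 3)*(u^2 - 4*u + 4) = (u - 2)^2*(u + 3)*(u - 2)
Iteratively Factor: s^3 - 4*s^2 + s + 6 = (s - 3)*(s^2 - s - 2) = (s - 3)*(s - 2)*(s + 1)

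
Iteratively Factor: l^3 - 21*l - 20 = (l - 5)*(l^2 + 5*l + 4) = (l - 5)*(l + 1)*(l + 4)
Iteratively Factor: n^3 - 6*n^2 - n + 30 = (n - 3)*(n^2 - 3*n - 10) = (n - 5)*(n - 3)*(n + 2)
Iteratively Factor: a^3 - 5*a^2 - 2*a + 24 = (a - 4)*(a^2 - a - 6) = (a - 4)*(a + 2)*(a - 3)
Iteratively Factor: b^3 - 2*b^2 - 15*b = (b - 5)*(b^2 + 3*b) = (b - 5)*(b + 3)*(b)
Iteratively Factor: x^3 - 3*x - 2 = (x + 1)*(x^2 - x - 2) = (x + 1)^2*(x - 2)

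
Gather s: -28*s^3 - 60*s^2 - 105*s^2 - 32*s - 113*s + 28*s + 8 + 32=-28*s^3 - 165*s^2 - 117*s + 40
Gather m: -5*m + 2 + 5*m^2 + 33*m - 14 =5*m^2 + 28*m - 12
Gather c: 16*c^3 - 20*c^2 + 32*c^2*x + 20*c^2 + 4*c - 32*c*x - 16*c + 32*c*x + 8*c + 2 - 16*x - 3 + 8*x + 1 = 16*c^3 + 32*c^2*x - 4*c - 8*x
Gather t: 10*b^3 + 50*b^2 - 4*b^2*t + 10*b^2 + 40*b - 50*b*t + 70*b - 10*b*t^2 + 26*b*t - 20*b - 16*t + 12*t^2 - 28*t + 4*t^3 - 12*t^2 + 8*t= 10*b^3 + 60*b^2 - 10*b*t^2 + 90*b + 4*t^3 + t*(-4*b^2 - 24*b - 36)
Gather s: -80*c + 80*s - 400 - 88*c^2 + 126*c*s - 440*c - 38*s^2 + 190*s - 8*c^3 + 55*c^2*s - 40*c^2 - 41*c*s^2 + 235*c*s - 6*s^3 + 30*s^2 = -8*c^3 - 128*c^2 - 520*c - 6*s^3 + s^2*(-41*c - 8) + s*(55*c^2 + 361*c + 270) - 400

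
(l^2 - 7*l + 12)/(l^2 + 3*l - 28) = (l - 3)/(l + 7)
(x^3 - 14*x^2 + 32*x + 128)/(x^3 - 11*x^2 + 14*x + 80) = (x - 8)/(x - 5)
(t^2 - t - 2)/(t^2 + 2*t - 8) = (t + 1)/(t + 4)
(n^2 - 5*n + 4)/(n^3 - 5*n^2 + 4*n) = 1/n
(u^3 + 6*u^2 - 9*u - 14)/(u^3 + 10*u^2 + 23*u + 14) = (u - 2)/(u + 2)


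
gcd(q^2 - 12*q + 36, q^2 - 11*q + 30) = q - 6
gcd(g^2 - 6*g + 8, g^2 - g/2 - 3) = g - 2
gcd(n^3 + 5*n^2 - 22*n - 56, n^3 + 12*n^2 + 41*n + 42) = n^2 + 9*n + 14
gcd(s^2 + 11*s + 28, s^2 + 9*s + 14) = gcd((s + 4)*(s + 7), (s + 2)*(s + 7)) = s + 7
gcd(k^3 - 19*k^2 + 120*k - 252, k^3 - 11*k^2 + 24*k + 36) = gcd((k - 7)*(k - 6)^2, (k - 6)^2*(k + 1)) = k^2 - 12*k + 36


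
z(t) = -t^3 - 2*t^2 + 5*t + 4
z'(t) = -3*t^2 - 4*t + 5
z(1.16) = 5.55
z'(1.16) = -3.68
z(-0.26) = 2.58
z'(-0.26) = 5.84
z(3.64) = -52.53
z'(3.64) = -49.31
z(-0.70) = -0.14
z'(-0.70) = 6.33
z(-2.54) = -5.22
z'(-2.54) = -4.19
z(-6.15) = 130.21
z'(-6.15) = -83.87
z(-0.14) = 3.26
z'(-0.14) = 5.50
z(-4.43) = 29.54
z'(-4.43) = -36.15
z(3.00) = -26.00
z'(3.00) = -34.00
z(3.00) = -26.00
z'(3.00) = -34.00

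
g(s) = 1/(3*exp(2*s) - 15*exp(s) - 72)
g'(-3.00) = 0.00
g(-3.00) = -0.01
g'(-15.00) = 0.00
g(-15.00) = -0.01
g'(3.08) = -0.00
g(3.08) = 0.00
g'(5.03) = -0.00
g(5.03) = 0.00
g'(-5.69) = 0.00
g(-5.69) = -0.01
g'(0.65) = 0.00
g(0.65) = -0.01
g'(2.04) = -2.43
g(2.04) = -0.10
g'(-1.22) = 0.00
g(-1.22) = -0.01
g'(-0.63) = 0.00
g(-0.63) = -0.01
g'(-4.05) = 0.00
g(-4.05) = -0.01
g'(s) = (-6*exp(2*s) + 15*exp(s))/(3*exp(2*s) - 15*exp(s) - 72)^2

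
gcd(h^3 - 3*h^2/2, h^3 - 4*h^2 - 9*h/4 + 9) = h - 3/2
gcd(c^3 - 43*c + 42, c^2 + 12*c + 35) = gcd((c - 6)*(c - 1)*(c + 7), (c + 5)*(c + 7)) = c + 7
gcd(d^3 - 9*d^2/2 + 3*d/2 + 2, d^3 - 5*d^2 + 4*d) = d^2 - 5*d + 4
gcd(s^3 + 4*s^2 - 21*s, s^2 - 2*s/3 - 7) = s - 3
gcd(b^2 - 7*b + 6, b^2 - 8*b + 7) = b - 1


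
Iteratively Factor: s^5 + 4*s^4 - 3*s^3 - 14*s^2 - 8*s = (s + 1)*(s^4 + 3*s^3 - 6*s^2 - 8*s) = (s + 1)*(s + 4)*(s^3 - s^2 - 2*s) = s*(s + 1)*(s + 4)*(s^2 - s - 2) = s*(s - 2)*(s + 1)*(s + 4)*(s + 1)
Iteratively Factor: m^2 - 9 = (m - 3)*(m + 3)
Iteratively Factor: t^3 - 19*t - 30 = (t + 2)*(t^2 - 2*t - 15) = (t + 2)*(t + 3)*(t - 5)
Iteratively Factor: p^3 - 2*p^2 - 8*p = (p)*(p^2 - 2*p - 8) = p*(p - 4)*(p + 2)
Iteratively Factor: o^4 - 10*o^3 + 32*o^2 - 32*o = (o - 4)*(o^3 - 6*o^2 + 8*o) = (o - 4)*(o - 2)*(o^2 - 4*o) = (o - 4)^2*(o - 2)*(o)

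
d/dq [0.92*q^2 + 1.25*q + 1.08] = 1.84*q + 1.25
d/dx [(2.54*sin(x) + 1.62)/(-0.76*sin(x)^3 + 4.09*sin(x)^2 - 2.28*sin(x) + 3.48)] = (3.8608*sin(x)^3 - 6.695*sin(x)^2 - 13.2516*sin(x) + 12.5328)*cos(x)/(0.5776*sin(x)^6 - 6.2168*sin(x)^5 + 20.1937*sin(x)^4 - 23.94*sin(x)^3 + 33.6648*sin(x)^2 - 15.8688*sin(x) + 12.1104)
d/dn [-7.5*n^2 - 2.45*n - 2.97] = -15.0*n - 2.45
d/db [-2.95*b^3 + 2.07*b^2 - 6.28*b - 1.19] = -8.85*b^2 + 4.14*b - 6.28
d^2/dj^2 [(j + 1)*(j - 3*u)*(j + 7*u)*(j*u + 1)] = 12*j^2*u + 24*j*u^2 + 6*j*u + 6*j - 42*u^3 + 8*u^2 + 8*u + 2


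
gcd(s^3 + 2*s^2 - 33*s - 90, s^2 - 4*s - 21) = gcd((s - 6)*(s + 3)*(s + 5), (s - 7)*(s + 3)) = s + 3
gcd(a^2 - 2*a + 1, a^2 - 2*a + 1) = a^2 - 2*a + 1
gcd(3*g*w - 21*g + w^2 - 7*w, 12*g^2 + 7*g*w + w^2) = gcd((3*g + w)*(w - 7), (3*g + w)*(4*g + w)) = 3*g + w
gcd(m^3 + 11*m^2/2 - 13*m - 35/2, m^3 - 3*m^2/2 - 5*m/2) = m^2 - 3*m/2 - 5/2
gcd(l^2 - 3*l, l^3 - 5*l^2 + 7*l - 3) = l - 3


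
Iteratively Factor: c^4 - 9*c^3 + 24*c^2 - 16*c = (c - 4)*(c^3 - 5*c^2 + 4*c) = (c - 4)*(c - 1)*(c^2 - 4*c) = (c - 4)^2*(c - 1)*(c)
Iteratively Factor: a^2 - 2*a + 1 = (a - 1)*(a - 1)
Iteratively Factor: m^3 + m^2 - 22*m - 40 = (m + 4)*(m^2 - 3*m - 10) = (m - 5)*(m + 4)*(m + 2)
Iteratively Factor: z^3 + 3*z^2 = (z)*(z^2 + 3*z) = z^2*(z + 3)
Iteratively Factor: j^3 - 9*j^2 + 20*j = (j)*(j^2 - 9*j + 20) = j*(j - 4)*(j - 5)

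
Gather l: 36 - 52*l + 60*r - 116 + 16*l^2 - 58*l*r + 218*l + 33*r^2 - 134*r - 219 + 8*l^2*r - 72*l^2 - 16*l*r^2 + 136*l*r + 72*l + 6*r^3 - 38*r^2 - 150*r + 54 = l^2*(8*r - 56) + l*(-16*r^2 + 78*r + 238) + 6*r^3 - 5*r^2 - 224*r - 245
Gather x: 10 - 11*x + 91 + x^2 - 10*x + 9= x^2 - 21*x + 110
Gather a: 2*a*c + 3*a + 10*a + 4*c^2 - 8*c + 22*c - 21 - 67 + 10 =a*(2*c + 13) + 4*c^2 + 14*c - 78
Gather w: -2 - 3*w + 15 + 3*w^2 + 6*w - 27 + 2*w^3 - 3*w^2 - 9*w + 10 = 2*w^3 - 6*w - 4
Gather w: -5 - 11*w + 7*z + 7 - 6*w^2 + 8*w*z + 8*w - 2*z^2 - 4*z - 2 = -6*w^2 + w*(8*z - 3) - 2*z^2 + 3*z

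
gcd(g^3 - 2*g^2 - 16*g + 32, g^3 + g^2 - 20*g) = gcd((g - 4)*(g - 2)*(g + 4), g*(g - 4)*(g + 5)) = g - 4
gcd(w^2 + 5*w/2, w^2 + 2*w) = w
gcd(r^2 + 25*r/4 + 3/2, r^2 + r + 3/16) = r + 1/4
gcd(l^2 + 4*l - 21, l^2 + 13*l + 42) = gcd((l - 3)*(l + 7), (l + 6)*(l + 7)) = l + 7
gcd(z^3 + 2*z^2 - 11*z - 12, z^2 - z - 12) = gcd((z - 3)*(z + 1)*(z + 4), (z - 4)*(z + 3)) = 1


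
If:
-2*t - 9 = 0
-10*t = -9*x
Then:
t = -9/2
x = -5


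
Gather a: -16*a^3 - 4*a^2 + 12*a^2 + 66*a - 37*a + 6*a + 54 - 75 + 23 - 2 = -16*a^3 + 8*a^2 + 35*a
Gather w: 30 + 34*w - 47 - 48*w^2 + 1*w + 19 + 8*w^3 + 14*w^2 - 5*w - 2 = 8*w^3 - 34*w^2 + 30*w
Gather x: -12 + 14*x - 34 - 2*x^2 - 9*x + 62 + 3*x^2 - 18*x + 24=x^2 - 13*x + 40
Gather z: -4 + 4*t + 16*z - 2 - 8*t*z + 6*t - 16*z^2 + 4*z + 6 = 10*t - 16*z^2 + z*(20 - 8*t)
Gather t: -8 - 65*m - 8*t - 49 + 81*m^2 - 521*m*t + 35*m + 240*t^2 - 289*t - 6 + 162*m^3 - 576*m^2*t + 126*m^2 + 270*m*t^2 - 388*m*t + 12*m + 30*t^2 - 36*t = 162*m^3 + 207*m^2 - 18*m + t^2*(270*m + 270) + t*(-576*m^2 - 909*m - 333) - 63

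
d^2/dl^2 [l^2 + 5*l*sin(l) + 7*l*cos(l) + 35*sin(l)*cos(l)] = -5*l*sin(l) - 7*l*cos(l) - 14*sin(l) - 70*sin(2*l) + 10*cos(l) + 2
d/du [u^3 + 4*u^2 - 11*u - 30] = 3*u^2 + 8*u - 11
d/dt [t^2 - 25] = 2*t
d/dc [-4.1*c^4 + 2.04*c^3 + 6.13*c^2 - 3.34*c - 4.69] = -16.4*c^3 + 6.12*c^2 + 12.26*c - 3.34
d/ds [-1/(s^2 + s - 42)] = (2*s + 1)/(s^2 + s - 42)^2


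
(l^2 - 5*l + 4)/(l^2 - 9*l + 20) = (l - 1)/(l - 5)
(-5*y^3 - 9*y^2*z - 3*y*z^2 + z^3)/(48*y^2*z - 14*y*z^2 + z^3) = (-5*y^3 - 9*y^2*z - 3*y*z^2 + z^3)/(z*(48*y^2 - 14*y*z + z^2))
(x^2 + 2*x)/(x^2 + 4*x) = (x + 2)/(x + 4)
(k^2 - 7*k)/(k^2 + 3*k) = (k - 7)/(k + 3)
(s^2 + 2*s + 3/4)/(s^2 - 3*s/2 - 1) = (s + 3/2)/(s - 2)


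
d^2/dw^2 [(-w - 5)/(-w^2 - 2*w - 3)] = 2*(4*(w + 1)^2*(w + 5) - (3*w + 7)*(w^2 + 2*w + 3))/(w^2 + 2*w + 3)^3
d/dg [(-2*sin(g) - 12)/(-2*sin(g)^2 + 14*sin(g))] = (-cos(g) - 12/tan(g) + 42*cos(g)/sin(g)^2)/(sin(g) - 7)^2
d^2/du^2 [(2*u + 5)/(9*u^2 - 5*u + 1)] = 2*((2*u + 5)*(18*u - 5)^2 - (54*u + 35)*(9*u^2 - 5*u + 1))/(9*u^2 - 5*u + 1)^3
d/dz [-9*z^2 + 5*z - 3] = 5 - 18*z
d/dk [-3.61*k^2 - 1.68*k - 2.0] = -7.22*k - 1.68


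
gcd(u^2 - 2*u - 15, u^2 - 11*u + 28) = 1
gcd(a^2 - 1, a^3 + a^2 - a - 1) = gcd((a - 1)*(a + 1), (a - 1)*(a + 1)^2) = a^2 - 1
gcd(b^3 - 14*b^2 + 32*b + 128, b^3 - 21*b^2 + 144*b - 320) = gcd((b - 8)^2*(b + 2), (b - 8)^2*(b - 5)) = b^2 - 16*b + 64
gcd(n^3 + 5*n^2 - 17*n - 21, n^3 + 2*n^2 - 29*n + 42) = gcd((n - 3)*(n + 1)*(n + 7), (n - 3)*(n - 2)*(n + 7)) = n^2 + 4*n - 21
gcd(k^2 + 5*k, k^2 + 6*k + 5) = k + 5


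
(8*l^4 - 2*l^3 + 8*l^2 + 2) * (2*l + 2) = 16*l^5 + 12*l^4 + 12*l^3 + 16*l^2 + 4*l + 4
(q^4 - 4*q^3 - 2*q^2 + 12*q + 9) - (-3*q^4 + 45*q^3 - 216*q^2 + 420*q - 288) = 4*q^4 - 49*q^3 + 214*q^2 - 408*q + 297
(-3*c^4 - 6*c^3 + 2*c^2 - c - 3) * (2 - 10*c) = 30*c^5 + 54*c^4 - 32*c^3 + 14*c^2 + 28*c - 6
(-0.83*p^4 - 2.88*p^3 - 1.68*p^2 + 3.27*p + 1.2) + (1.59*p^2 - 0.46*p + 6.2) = -0.83*p^4 - 2.88*p^3 - 0.0899999999999999*p^2 + 2.81*p + 7.4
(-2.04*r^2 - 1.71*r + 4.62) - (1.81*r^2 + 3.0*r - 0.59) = -3.85*r^2 - 4.71*r + 5.21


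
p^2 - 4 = (p - 2)*(p + 2)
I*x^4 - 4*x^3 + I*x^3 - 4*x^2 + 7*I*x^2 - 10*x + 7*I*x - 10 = (x - 2*I)*(x + I)*(x + 5*I)*(I*x + I)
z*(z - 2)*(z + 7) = z^3 + 5*z^2 - 14*z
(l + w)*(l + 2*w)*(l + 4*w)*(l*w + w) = l^4*w + 7*l^3*w^2 + l^3*w + 14*l^2*w^3 + 7*l^2*w^2 + 8*l*w^4 + 14*l*w^3 + 8*w^4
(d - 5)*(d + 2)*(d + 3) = d^3 - 19*d - 30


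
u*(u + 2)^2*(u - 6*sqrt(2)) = u^4 - 6*sqrt(2)*u^3 + 4*u^3 - 24*sqrt(2)*u^2 + 4*u^2 - 24*sqrt(2)*u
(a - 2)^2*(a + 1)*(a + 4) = a^4 + a^3 - 12*a^2 + 4*a + 16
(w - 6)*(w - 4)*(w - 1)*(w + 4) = w^4 - 7*w^3 - 10*w^2 + 112*w - 96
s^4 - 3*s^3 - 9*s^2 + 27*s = s*(s - 3)^2*(s + 3)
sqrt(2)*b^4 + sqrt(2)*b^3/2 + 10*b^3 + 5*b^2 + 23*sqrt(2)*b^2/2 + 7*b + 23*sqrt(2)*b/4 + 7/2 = (b + sqrt(2)/2)*(b + sqrt(2))*(b + 7*sqrt(2)/2)*(sqrt(2)*b + sqrt(2)/2)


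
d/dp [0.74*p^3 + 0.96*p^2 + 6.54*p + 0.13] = 2.22*p^2 + 1.92*p + 6.54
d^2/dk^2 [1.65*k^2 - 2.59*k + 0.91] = 3.30000000000000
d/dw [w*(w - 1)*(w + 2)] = 3*w^2 + 2*w - 2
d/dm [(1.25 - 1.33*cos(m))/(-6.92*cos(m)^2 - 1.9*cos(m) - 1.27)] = (9.2036*cos(m)^2 - 17.3*cos(m) - 4.0641)*sin(m)/(47.8864*cos(m)^4 + 26.296*cos(m)^3 + 21.1868*cos(m)^2 + 4.826*cos(m) + 1.6129)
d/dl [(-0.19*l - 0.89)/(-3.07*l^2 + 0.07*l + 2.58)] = (0.5833*l^2 - 0.0133*l - (0.19*l + 0.89)*(6.14*l - 0.07) - 0.4902)/(-3.07*l^2 + 0.07*l + 2.58)^2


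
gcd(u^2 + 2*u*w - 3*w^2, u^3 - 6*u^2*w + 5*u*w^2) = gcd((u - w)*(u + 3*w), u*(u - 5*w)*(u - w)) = u - w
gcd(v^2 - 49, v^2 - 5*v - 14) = v - 7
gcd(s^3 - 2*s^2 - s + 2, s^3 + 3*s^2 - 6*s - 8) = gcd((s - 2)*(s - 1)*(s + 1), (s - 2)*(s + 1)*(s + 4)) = s^2 - s - 2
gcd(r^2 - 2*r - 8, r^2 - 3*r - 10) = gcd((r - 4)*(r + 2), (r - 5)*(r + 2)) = r + 2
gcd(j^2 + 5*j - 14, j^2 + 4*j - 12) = j - 2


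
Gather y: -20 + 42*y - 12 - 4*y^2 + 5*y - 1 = -4*y^2 + 47*y - 33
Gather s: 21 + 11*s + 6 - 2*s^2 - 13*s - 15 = -2*s^2 - 2*s + 12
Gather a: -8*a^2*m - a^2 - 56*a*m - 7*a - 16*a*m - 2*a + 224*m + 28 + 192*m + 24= a^2*(-8*m - 1) + a*(-72*m - 9) + 416*m + 52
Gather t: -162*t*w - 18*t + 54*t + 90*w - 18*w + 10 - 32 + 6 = t*(36 - 162*w) + 72*w - 16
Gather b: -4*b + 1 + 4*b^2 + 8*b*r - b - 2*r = 4*b^2 + b*(8*r - 5) - 2*r + 1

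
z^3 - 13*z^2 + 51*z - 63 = (z - 7)*(z - 3)^2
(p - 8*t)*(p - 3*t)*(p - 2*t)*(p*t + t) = p^4*t - 13*p^3*t^2 + p^3*t + 46*p^2*t^3 - 13*p^2*t^2 - 48*p*t^4 + 46*p*t^3 - 48*t^4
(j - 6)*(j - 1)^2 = j^3 - 8*j^2 + 13*j - 6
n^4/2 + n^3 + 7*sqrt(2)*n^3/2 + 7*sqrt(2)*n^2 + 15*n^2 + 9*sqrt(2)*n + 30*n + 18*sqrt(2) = (n/2 + 1)*(n + sqrt(2))*(n + 3*sqrt(2))^2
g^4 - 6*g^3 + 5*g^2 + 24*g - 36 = (g - 3)^2*(g - 2)*(g + 2)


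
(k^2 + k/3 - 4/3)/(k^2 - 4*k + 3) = (k + 4/3)/(k - 3)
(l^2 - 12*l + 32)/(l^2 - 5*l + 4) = (l - 8)/(l - 1)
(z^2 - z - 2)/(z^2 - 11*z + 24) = (z^2 - z - 2)/(z^2 - 11*z + 24)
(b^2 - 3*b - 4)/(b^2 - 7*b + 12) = (b + 1)/(b - 3)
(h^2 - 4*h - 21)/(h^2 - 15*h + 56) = (h + 3)/(h - 8)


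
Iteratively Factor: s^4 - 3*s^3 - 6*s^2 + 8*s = (s - 4)*(s^3 + s^2 - 2*s) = (s - 4)*(s + 2)*(s^2 - s) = s*(s - 4)*(s + 2)*(s - 1)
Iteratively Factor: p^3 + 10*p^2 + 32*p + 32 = (p + 4)*(p^2 + 6*p + 8) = (p + 2)*(p + 4)*(p + 4)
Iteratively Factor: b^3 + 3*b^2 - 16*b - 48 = (b - 4)*(b^2 + 7*b + 12) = (b - 4)*(b + 4)*(b + 3)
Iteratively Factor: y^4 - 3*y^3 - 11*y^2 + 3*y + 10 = (y + 1)*(y^3 - 4*y^2 - 7*y + 10) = (y - 5)*(y + 1)*(y^2 + y - 2) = (y - 5)*(y + 1)*(y + 2)*(y - 1)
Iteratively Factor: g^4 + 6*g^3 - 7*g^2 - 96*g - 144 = (g + 3)*(g^3 + 3*g^2 - 16*g - 48) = (g - 4)*(g + 3)*(g^2 + 7*g + 12) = (g - 4)*(g + 3)^2*(g + 4)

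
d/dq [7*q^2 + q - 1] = 14*q + 1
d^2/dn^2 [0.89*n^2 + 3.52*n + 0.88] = 1.78000000000000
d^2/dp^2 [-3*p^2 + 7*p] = -6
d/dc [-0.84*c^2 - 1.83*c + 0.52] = -1.68*c - 1.83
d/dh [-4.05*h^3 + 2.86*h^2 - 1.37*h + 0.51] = -12.15*h^2 + 5.72*h - 1.37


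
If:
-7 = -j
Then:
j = 7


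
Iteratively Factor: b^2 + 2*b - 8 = (b + 4)*(b - 2)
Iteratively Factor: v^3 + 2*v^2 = (v)*(v^2 + 2*v) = v*(v + 2)*(v)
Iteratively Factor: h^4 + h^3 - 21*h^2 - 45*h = (h)*(h^3 + h^2 - 21*h - 45) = h*(h - 5)*(h^2 + 6*h + 9) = h*(h - 5)*(h + 3)*(h + 3)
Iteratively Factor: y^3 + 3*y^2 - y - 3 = (y - 1)*(y^2 + 4*y + 3) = (y - 1)*(y + 1)*(y + 3)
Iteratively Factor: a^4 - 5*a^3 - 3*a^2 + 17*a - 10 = (a + 2)*(a^3 - 7*a^2 + 11*a - 5) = (a - 1)*(a + 2)*(a^2 - 6*a + 5) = (a - 5)*(a - 1)*(a + 2)*(a - 1)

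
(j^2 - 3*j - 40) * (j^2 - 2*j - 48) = j^4 - 5*j^3 - 82*j^2 + 224*j + 1920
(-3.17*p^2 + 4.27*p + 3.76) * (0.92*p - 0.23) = -2.9164*p^3 + 4.6575*p^2 + 2.4771*p - 0.8648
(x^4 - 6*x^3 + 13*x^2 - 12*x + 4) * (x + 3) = x^5 - 3*x^4 - 5*x^3 + 27*x^2 - 32*x + 12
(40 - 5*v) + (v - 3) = 37 - 4*v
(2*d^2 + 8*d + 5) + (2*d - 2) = 2*d^2 + 10*d + 3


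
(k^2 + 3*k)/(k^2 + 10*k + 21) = k/(k + 7)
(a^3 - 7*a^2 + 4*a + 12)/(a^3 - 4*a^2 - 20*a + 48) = (a + 1)/(a + 4)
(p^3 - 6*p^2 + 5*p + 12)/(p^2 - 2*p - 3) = p - 4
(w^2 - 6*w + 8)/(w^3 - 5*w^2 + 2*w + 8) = 1/(w + 1)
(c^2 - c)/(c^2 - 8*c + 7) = c/(c - 7)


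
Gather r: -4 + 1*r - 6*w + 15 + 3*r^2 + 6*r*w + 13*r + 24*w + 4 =3*r^2 + r*(6*w + 14) + 18*w + 15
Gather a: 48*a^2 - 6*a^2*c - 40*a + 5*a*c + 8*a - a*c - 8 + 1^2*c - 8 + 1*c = a^2*(48 - 6*c) + a*(4*c - 32) + 2*c - 16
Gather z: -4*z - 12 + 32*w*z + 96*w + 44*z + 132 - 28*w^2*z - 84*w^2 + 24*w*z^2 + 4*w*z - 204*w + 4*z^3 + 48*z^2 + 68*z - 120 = -84*w^2 - 108*w + 4*z^3 + z^2*(24*w + 48) + z*(-28*w^2 + 36*w + 108)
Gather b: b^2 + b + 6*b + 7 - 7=b^2 + 7*b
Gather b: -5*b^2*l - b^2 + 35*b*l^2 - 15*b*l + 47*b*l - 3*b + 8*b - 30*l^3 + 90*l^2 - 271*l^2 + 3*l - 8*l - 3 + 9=b^2*(-5*l - 1) + b*(35*l^2 + 32*l + 5) - 30*l^3 - 181*l^2 - 5*l + 6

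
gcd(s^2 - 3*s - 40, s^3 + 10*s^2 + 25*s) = s + 5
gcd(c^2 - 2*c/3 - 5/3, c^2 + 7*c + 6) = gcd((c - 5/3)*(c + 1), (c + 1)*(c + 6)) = c + 1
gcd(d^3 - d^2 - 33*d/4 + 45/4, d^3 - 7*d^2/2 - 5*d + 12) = d - 3/2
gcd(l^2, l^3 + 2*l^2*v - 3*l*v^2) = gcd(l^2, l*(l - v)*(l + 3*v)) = l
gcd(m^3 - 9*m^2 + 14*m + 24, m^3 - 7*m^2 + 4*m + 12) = m^2 - 5*m - 6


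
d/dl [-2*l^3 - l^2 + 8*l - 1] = -6*l^2 - 2*l + 8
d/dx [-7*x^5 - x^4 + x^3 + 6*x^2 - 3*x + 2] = -35*x^4 - 4*x^3 + 3*x^2 + 12*x - 3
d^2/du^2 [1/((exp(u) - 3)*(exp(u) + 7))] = 4*(exp(3*u) + 3*exp(2*u) + 25*exp(u) + 21)*exp(u)/(exp(6*u) + 12*exp(5*u) - 15*exp(4*u) - 440*exp(3*u) + 315*exp(2*u) + 5292*exp(u) - 9261)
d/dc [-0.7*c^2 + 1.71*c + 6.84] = 1.71 - 1.4*c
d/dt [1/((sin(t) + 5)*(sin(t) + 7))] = -2*(sin(t) + 6)*cos(t)/((sin(t) + 5)^2*(sin(t) + 7)^2)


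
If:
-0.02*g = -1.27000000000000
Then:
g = 63.50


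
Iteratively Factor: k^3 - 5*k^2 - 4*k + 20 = (k + 2)*(k^2 - 7*k + 10) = (k - 5)*(k + 2)*(k - 2)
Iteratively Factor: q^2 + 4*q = (q + 4)*(q)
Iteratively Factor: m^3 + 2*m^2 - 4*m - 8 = (m - 2)*(m^2 + 4*m + 4) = (m - 2)*(m + 2)*(m + 2)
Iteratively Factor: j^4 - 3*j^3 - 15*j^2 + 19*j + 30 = (j + 1)*(j^3 - 4*j^2 - 11*j + 30) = (j - 2)*(j + 1)*(j^2 - 2*j - 15) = (j - 5)*(j - 2)*(j + 1)*(j + 3)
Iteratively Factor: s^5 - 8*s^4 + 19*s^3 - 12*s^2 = (s)*(s^4 - 8*s^3 + 19*s^2 - 12*s) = s*(s - 1)*(s^3 - 7*s^2 + 12*s) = s*(s - 3)*(s - 1)*(s^2 - 4*s) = s*(s - 4)*(s - 3)*(s - 1)*(s)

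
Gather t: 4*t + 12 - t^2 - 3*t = -t^2 + t + 12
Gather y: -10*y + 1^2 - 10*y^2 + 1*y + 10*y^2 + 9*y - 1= 0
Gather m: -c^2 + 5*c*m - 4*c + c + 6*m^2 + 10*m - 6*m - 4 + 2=-c^2 - 3*c + 6*m^2 + m*(5*c + 4) - 2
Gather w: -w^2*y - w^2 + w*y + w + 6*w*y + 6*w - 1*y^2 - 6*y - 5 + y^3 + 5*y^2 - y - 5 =w^2*(-y - 1) + w*(7*y + 7) + y^3 + 4*y^2 - 7*y - 10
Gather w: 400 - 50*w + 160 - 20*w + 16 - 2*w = 576 - 72*w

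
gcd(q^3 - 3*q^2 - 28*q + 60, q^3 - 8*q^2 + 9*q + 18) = q - 6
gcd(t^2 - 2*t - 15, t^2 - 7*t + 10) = t - 5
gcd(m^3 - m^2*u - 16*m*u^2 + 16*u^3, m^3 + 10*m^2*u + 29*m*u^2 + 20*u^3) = m + 4*u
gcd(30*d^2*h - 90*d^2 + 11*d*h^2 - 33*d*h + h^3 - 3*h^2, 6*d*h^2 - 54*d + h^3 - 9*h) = 6*d*h - 18*d + h^2 - 3*h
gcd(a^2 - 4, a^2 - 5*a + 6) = a - 2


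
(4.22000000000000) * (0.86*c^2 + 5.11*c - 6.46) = 3.6292*c^2 + 21.5642*c - 27.2612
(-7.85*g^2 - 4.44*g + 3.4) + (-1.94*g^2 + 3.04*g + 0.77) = -9.79*g^2 - 1.4*g + 4.17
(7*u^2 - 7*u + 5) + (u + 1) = 7*u^2 - 6*u + 6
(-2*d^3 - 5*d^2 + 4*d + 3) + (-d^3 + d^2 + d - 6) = -3*d^3 - 4*d^2 + 5*d - 3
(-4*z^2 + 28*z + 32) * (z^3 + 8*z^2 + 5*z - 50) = -4*z^5 - 4*z^4 + 236*z^3 + 596*z^2 - 1240*z - 1600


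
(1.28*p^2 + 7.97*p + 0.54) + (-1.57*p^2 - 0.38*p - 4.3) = -0.29*p^2 + 7.59*p - 3.76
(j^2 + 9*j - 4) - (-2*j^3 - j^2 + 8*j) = 2*j^3 + 2*j^2 + j - 4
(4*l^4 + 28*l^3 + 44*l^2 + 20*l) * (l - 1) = 4*l^5 + 24*l^4 + 16*l^3 - 24*l^2 - 20*l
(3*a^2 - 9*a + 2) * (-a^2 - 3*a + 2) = -3*a^4 + 31*a^2 - 24*a + 4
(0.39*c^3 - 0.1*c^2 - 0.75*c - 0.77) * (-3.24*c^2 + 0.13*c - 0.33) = -1.2636*c^5 + 0.3747*c^4 + 2.2883*c^3 + 2.4303*c^2 + 0.1474*c + 0.2541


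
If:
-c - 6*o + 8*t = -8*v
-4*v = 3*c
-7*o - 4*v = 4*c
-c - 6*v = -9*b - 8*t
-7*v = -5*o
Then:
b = 0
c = 0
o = 0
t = 0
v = 0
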